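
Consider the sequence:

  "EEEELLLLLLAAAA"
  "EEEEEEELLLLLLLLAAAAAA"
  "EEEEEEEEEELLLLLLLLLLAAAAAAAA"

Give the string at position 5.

EEEEEEEEEEEEEEEELLLLLLLLLLLLLLAAAAAAAAAAAA

Term n consists of 3n-2 E's, followed by 2n+2 L's, followed by 2n A's, where the shown terms are n = 2, 3, 4.
At n = 6 the blocks have lengths 16, 14, 12.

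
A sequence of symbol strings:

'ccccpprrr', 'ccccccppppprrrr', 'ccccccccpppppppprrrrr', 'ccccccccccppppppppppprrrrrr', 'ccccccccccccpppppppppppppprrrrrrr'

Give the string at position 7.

The n-th term is 2n+2 c's then 3n-1 p's then n+2 r's (n = 1, 2, …).
For term 7, n = 7, so the run lengths are 16, 20, 9.

ccccccccccccccccpppppppppppppppppppprrrrrrrrr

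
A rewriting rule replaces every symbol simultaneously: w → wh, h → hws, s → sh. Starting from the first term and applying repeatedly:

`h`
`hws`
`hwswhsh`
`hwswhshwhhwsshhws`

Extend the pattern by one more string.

Rewriting the 17 symbols of hwswhshwhhwsshhws one by one yields hws wh sh wh hws sh hws wh hws hws wh sh sh hws hws wh sh; concatenated:

hwswhshwhhwsshhwswhhwshwswhshshhwshwswhsh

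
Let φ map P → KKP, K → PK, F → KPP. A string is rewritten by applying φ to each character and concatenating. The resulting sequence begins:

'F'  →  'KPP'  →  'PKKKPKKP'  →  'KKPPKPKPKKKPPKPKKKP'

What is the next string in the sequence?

Rewriting the 19 symbols of KKPPKPKPKKKPPKPKKKP one by one yields PK PK KKP KKP PK KKP PK KKP PK PK PK KKP KKP PK KKP PK PK PK KKP; concatenated:

PKPKKKPKKPPKKKPPKKKPPKPKPKKKPKKPPKKKPPKPKPKKKP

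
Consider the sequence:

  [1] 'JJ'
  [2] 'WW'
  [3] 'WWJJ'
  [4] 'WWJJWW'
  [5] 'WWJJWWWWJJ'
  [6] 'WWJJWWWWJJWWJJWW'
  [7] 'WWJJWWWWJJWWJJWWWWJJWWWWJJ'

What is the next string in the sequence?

This is a Fibonacci-style word recurrence s(k) = s(k−1)·s(k−2): e.g. WW·JJ = WWJJ.
The next term joins WWJJWWWWJJWWJJWWWWJJWWWWJJ and WWJJWWWWJJWWJJWW.

WWJJWWWWJJWWJJWWWWJJWWWWJJWWJJWWWWJJWWJJWW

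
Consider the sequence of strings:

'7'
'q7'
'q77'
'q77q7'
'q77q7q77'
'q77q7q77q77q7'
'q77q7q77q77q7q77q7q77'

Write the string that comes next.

q77q7q77q77q7q77q7q77q77q7q77q77q7

Each term (from the third on) is the previous term followed by the one before it: term 3 = q7·7 = q77.
The next term joins q77q7q77q77q7q77q7q77 and q77q7q77q77q7.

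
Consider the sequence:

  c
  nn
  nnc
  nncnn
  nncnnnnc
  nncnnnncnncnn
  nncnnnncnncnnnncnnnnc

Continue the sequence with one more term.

This is a Fibonacci-style word recurrence s(k) = s(k−1)·s(k−2): e.g. nn·c = nnc.
So term 8 is nncnnnncnncnnnncnnnnc·nncnnnncnncnn.

nncnnnncnncnnnncnnnncnncnnnncnncnn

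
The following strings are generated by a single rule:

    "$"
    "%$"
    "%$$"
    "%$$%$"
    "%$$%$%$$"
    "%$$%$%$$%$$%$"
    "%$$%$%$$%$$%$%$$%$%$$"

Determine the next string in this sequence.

%$$%$%$$%$$%$%$$%$%$$%$$%$%$$%$$%$

From term 3 onward, concatenate the last term with the second-to-last: %$·$ = %$$, %$$·%$ = %$$%$, …
So term 8 is %$$%$%$$%$$%$%$$%$%$$·%$$%$%$$%$$%$.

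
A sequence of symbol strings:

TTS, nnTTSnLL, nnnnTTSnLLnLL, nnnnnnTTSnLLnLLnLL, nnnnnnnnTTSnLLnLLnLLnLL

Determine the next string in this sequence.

s(k+1) = nn·s(k)·nLL, so each term gains nn as a prefix and nLL as a suffix.
So the next term is nn·nnnnnnnnTTSnLLnLLnLLnLL·nLL.

nnnnnnnnnnTTSnLLnLLnLLnLLnLL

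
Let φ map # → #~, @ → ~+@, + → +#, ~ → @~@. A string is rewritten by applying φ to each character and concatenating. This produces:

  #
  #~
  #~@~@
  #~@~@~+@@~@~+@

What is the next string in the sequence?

Applying the rule to each of the 14 symbols of #~@~@~+@@~@~+@ gives the pieces #~ @~@ ~+@ @~@ ~+@ @~@ +# ~+@ ~+@ @~@ ~+@ @~@ +# ~+@, which concatenate to the answer.

#~@~@~+@@~@~+@@~@+#~+@~+@@~@~+@@~@+#~+@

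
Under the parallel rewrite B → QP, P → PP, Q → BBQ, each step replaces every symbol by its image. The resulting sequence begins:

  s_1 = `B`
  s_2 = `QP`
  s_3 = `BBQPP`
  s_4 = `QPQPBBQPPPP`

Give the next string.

Apply φ to QPQPBBQPPPP symbol by symbol: Q→BBQ, P→PP, Q→BBQ, P→PP, B→QP, B→QP, Q→BBQ, P→PP, P→PP, P→PP, P→PP; joined: BBQ PP BBQ PP QP QP BBQ PP PP PP PP.

BBQPPBBQPPQPQPBBQPPPPPPPP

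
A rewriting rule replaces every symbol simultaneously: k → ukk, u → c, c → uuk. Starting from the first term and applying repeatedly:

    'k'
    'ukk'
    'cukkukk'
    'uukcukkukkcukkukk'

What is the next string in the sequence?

ccukkuukcukkukkcukkukkuukcukkukkcukkukk

φ(uukcukkukkcukkukk) expands symbol-by-symbol to c c ukk uuk c ukk ukk c ukk ukk uuk c ukk ukk c ukk ukk; joining the 17 pieces gives the next term.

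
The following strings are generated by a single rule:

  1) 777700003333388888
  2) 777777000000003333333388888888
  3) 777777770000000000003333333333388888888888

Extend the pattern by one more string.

Reading off run lengths: 7 runs 4, 6, 8; 0 runs 4, 8, 12; 3 runs 5, 8, 11; 8 runs 5, 8, 11 — each is linear in n (n = 1, 2, …).
For the next term, n = 4, so the run lengths are 10, 16, 14, 14.

777777777700000000000000003333333333333388888888888888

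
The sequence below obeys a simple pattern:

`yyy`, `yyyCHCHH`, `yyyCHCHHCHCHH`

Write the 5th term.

yyyCHCHHCHCHHCHCHHCHCHH

Every step adds CHCHH to the end: s(k+1) = s(k)·CHCHH.
From yyyCHCHHCHCHH, 2 further steps: yyyCHCHHCHCHH → yyyCHCHHCHCHHCHCHH → (answer).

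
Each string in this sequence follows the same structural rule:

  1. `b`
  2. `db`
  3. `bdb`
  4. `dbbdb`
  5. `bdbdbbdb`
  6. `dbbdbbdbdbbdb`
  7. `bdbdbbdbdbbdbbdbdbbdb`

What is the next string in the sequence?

dbbdbbdbdbbdbbdbdbbdbdbbdbbdbdbbdb

This is a Fibonacci-style word recurrence s(k) = s(k−2)·s(k−1): e.g. b·db = bdb.
The next term joins dbbdbbdbdbbdb and bdbdbbdbdbbdbbdbdbbdb.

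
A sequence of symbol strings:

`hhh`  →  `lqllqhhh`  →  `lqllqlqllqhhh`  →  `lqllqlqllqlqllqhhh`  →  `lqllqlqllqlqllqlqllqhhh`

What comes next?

Each term is the previous one with lqllq prepended.
Applying this once more to lqllqlqllqlqllqlqllqhhh:

lqllqlqllqlqllqlqllqlqllqhhh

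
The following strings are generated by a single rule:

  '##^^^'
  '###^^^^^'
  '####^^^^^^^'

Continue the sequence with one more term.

#####^^^^^^^^^

Term n consists of n #'s, followed by 2n-1 ^'s, where the shown terms are n = 2, 3, 4.
For the next term, n = 5, so the run lengths are 5, 9.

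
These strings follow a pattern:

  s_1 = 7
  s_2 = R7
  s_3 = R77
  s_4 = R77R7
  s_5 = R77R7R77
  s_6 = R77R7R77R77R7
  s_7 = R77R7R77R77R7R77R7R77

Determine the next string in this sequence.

R77R7R77R77R7R77R7R77R77R7R77R77R7

This is a Fibonacci-style word recurrence s(k) = s(k−1)·s(k−2): e.g. R7·7 = R77.
Continuing: R77R7R77R77R7R77R7R77 · R77R7R77R77R7 gives term 8.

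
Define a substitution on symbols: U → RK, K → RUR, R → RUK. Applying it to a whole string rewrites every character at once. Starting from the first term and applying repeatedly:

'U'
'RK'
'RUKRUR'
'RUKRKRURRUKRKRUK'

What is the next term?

Applying the rule to each of the 16 symbols of RUKRKRURRUKRKRUK gives the pieces RUK RK RUR RUK RUR RUK RK RUK RUK RK RUR RUK RUR RUK RK RUR, which concatenate to the answer.

RUKRKRURRUKRURRUKRKRUKRUKRKRURRUKRURRUKRKRUR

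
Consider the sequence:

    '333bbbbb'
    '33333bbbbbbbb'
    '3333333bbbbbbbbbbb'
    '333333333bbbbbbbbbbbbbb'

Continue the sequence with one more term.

33333333333bbbbbbbbbbbbbbbbb

Term n consists of 2n-1 3's, followed by 3n-1 b's, where the shown terms are n = 2, 3, 4, 5.
At n = 6 the blocks have lengths 11, 17.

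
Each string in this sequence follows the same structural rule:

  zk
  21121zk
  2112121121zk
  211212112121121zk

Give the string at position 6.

Each term is the previous one with 21121 prepended.
From 211212112121121zk, 2 further steps: 211212112121121zk → 21121211212112121121zk → (answer).

2112121121211212112121121zk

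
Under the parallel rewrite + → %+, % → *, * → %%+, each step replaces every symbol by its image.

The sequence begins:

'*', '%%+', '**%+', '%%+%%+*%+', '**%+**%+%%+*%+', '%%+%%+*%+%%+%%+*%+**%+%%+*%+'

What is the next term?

Rewriting the 28 symbols of %%+%%+*%+%%+%%+*%+**%+%%+*%+ one by one yields * * %+ * * %+ %%+ * %+ * * %+ * * %+ %%+ * %+ %%+ %%+ * %+ * * %+ %%+ * %+; concatenated:

**%+**%+%%+*%+**%+**%+%%+*%+%%+%%+*%+**%+%%+*%+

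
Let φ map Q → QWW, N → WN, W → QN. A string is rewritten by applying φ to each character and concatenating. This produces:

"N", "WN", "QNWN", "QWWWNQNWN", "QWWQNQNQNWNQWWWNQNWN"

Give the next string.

Rewriting the 20 symbols of QWWQNQNQNWNQWWWNQNWN one by one yields QWW QN QN QWW WN QWW WN QWW WN QN WN QWW QN QN QN WN QWW WN QN WN; concatenated:

QWWQNQNQWWWNQWWWNQWWWNQNWNQWWQNQNQNWNQWWWNQNWN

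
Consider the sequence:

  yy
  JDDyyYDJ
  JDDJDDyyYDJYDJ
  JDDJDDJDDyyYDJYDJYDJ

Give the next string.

s(k+1) = JDD·s(k)·YDJ, so each term gains JDD as a prefix and YDJ as a suffix.
Applying this once more to JDDJDDJDDyyYDJYDJYDJ:

JDDJDDJDDJDDyyYDJYDJYDJYDJ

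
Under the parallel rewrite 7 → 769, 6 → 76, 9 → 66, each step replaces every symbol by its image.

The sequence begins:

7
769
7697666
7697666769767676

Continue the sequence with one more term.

76976667697676767697666769767697676976

Applying the rule to each of the 16 symbols of 7697666769767676 gives the pieces 769 76 66 769 76 76 76 769 76 66 769 76 769 76 769 76, which concatenate to the answer.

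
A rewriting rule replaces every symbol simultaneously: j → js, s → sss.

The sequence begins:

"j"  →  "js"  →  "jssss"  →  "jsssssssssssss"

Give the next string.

Rewriting the 14 symbols of jsssssssssssss one by one yields js sss sss sss sss sss sss sss sss sss sss sss sss sss; concatenated:

jssssssssssssssssssssssssssssssssssssssss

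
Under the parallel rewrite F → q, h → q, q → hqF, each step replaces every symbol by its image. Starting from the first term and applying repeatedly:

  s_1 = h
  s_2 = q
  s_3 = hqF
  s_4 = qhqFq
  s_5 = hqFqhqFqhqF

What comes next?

qhqFqhqFqhqFqhqFqhqFq

Apply φ to hqFqhqFqhqF symbol by symbol: h→q, q→hqF, F→q, q→hqF, h→q, q→hqF, F→q, q→hqF, h→q, q→hqF, F→q; joined: q hqF q hqF q hqF q hqF q hqF q.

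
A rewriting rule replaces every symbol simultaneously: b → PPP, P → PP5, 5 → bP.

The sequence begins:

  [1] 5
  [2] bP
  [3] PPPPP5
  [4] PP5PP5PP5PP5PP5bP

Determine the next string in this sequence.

φ(PP5PP5PP5PP5PP5bP) expands symbol-by-symbol to PP5 PP5 bP PP5 PP5 bP PP5 PP5 bP PP5 PP5 bP PP5 PP5 bP PPP PP5; joining the 17 pieces gives the next term.

PP5PP5bPPP5PP5bPPP5PP5bPPP5PP5bPPP5PP5bPPPPPP5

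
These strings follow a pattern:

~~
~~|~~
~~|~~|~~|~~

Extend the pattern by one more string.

~~|~~|~~|~~|~~|~~|~~|~~

Every step duplicates the string with '|' between the halves.
So the next term is two copies of ~~|~~|~~|~~ with '|' between the halves.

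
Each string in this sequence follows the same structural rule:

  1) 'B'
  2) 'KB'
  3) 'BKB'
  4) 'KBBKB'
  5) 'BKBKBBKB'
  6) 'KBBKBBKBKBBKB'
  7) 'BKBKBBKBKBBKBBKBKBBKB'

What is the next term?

KBBKBBKBKBBKBBKBKBBKBKBBKBBKBKBBKB

Each term (from the third on) is the two preceding terms concatenated in order: term 3 = B·KB = BKB.
Continuing: KBBKBBKBKBBKB · BKBKBBKBKBBKBBKBKBBKB gives term 8.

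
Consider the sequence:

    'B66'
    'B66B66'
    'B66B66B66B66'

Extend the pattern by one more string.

Each string is two copies of the previous one concatenated.
One more doubling of B66B66B66B66 gives the answer.

B66B66B66B66B66B66B66B66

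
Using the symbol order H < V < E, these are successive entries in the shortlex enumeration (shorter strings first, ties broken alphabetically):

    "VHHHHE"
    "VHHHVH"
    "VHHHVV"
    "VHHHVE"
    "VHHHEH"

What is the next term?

The successor of VHHHEH increments the rightmost position that isn't already E and resets every position after it to H.

VHHHEV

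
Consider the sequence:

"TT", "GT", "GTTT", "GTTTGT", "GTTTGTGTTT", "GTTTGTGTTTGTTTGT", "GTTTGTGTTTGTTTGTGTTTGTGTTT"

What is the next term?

GTTTGTGTTTGTTTGTGTTTGTGTTTGTTTGTGTTTGTTTGT

From term 3 onward, concatenate the last term with the second-to-last: GT·TT = GTTT, GTTT·GT = GTTTGT, …
So term 8 is GTTTGTGTTTGTTTGTGTTTGTGTTT·GTTTGTGTTTGTTTGT.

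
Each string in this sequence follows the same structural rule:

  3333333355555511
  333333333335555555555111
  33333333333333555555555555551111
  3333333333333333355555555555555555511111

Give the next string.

333333333333333333335555555555555555555555111111

Term n consists of 3n+2 3's, followed by 4n-2 5's, followed by n 1's, where the shown terms are n = 2, 3, 4, 5.
At n = 6 the blocks have lengths 20, 22, 6.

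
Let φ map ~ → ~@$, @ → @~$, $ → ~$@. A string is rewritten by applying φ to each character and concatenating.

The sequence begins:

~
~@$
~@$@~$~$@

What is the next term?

~@$@~$~$@@~$~@$~$@~@$~$@@~$

Rewriting each symbol of ~@$@~$~$@: ~→~@$, @→@~$, $→~$@, @→@~$, ~→~@$, $→~$@, ~→~@$, $→~$@, @→@~$, which concatenates to ~@$ @~$ ~$@ @~$ ~@$ ~$@ ~@$ ~$@ @~$.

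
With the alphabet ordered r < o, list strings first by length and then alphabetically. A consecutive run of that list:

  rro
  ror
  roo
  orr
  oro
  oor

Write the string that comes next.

The successor of oor increments the rightmost position that isn't already o and resets every position after it to r.

ooo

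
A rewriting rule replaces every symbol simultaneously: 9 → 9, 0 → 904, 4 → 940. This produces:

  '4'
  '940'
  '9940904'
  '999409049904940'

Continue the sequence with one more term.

Rewriting the 15 symbols of 999409049904940 one by one yields 9 9 9 940 904 9 904 940 9 9 904 940 9 940 904; concatenated:

9999409049904940999049409940904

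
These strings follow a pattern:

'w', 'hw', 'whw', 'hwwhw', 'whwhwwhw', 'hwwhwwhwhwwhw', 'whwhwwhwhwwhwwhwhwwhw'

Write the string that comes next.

This is a Fibonacci-style word recurrence s(k) = s(k−2)·s(k−1): e.g. w·hw = whw.
The next term joins hwwhwwhwhwwhw and whwhwwhwhwwhwwhwhwwhw.

hwwhwwhwhwwhwwhwhwwhwhwwhwwhwhwwhw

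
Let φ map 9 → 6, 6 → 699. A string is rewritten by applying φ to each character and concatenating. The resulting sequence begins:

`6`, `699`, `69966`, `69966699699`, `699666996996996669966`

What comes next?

Rewriting the 21 symbols of 699666996996996669966 one by one yields 699 6 6 699 699 699 6 6 699 6 6 699 6 6 699 699 699 6 6 699 699; concatenated:

6996669969969966699666996669969969966699699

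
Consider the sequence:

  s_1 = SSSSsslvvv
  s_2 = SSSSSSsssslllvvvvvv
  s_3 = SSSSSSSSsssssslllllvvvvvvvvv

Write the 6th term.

SSSSSSSSSSSSSSsssssssssssslllllllllllvvvvvvvvvvvvvvvvvv

Reading off run lengths: S runs 4, 6, 8; s runs 2, 4, 6; l runs 1, 3, 5; v runs 3, 6, 9 — each is linear in n (n = 1, 2, …).
For term 6, n = 6, so the run lengths are 14, 12, 11, 18.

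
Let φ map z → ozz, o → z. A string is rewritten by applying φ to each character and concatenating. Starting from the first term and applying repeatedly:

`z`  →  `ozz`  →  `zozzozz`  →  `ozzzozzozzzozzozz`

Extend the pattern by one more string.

Rewriting the 17 symbols of ozzzozzozzzozzozz one by one yields z ozz ozz ozz z ozz ozz z ozz ozz ozz z ozz ozz z ozz ozz; concatenated:

zozzozzozzzozzozzzozzozzozzzozzozzzozzozz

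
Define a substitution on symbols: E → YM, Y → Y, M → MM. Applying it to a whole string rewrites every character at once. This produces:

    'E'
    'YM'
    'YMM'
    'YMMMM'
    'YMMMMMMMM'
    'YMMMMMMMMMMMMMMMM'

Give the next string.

φ(YMMMMMMMMMMMMMMMM) expands symbol-by-symbol to Y MM MM MM MM MM MM MM MM MM MM MM MM MM MM MM MM; joining the 17 pieces gives the next term.

YMMMMMMMMMMMMMMMMMMMMMMMMMMMMMMMM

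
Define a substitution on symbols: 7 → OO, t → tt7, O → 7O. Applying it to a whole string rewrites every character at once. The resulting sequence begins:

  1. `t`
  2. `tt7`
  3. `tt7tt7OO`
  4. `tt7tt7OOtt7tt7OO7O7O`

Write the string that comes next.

tt7tt7OOtt7tt7OO7O7Ott7tt7OOtt7tt7OO7O7OOO7OOO7O

Replace each of the 20 characters of tt7tt7OOtt7tt7OO7O7O in place — tt7 tt7 OO tt7 tt7 OO 7O 7O tt7 tt7 OO tt7 tt7 OO 7O 7O OO 7O OO 7O — and concatenate.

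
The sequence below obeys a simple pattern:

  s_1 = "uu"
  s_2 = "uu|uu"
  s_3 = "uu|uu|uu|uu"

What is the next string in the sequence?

Every step duplicates the string with '|' between the halves.
Doubling uu|uu|uu|uu with '|' between the halves:

uu|uu|uu|uu|uu|uu|uu|uu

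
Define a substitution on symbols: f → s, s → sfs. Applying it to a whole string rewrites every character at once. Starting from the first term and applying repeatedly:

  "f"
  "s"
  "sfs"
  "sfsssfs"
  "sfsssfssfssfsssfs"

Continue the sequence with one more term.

Rewriting the 17 symbols of sfsssfssfssfsssfs one by one yields sfs s sfs sfs sfs s sfs sfs s sfs sfs s sfs sfs sfs s sfs; concatenated:

sfsssfssfssfsssfssfsssfssfsssfssfssfsssfs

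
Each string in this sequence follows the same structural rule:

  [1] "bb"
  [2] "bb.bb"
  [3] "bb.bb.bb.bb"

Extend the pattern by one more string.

bb.bb.bb.bb.bb.bb.bb.bb

s(k+1) = s(k)·.·s(k) — each term doubles the last with '.' between the halves.
One more doubling of bb.bb.bb.bb gives the answer.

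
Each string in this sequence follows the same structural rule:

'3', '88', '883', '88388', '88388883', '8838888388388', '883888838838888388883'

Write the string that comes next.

From term 3 onward, concatenate the last term with the second-to-last: 88·3 = 883, 883·88 = 88388, …
So term 8 is 883888838838888388883·8838888388388.

8838888388388883888838838888388388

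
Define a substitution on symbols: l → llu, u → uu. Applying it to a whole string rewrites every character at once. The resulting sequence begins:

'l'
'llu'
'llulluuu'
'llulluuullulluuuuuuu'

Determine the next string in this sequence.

Rewriting the 20 symbols of llulluuullulluuuuuuu one by one yields llu llu uu llu llu uu uu uu llu llu uu llu llu uu uu uu uu uu uu uu; concatenated:

llulluuullulluuuuuuullulluuullulluuuuuuuuuuuuuuu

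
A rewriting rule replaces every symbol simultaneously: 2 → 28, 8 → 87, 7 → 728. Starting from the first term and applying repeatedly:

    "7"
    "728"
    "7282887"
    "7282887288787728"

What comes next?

7282887288787728288787728877287282887

Applying the rule to each of the 16 symbols of 7282887288787728 gives the pieces 728 28 87 28 87 87 728 28 87 87 728 87 728 728 28 87, which concatenate to the answer.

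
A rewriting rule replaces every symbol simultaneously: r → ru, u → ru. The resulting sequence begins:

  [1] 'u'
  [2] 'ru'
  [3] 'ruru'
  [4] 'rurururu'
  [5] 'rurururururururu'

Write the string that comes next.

rurururururururururururururururu

φ(rurururururururu) expands symbol-by-symbol to ru ru ru ru ru ru ru ru ru ru ru ru ru ru ru ru; joining the 16 pieces gives the next term.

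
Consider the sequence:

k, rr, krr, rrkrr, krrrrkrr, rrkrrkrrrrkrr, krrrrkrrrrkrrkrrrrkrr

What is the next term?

From term 3 onward, concatenate the second-to-last term with the last: k·rr = krr, rr·krr = rrkrr, …
Continuing: rrkrrkrrrrkrr · krrrrkrrrrkrrkrrrrkrr gives term 8.

rrkrrkrrrrkrrkrrrrkrrrrkrrkrrrrkrr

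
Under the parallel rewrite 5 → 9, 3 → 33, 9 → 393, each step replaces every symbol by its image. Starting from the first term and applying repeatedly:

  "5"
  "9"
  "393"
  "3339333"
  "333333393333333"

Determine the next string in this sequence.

Rewriting the 15 symbols of 333333393333333 one by one yields 33 33 33 33 33 33 33 393 33 33 33 33 33 33 33; concatenated:

3333333333333339333333333333333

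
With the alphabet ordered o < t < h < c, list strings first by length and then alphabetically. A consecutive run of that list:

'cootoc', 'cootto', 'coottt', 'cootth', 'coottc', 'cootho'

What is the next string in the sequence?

cootht

Treat cootho as a base-4 numeral over the given alphabet and add one, carrying through any trailing c's.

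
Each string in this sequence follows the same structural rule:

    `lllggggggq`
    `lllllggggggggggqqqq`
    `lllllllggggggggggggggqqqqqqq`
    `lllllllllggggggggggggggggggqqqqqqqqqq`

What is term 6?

lllllllllllllggggggggggggggggggggggggggqqqqqqqqqqqqqqqq

The n-th term is 2n+1 l's then 4n+2 g's then 3n-2 q's (n = 1, 2, …).
For term 6, n = 6, so the run lengths are 13, 26, 16.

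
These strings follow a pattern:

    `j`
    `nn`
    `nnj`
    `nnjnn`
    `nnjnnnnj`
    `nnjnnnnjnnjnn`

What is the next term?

Each term (from the third on) is the previous term followed by the one before it: term 3 = nn·j = nnj.
So term 7 is nnjnnnnjnnjnn·nnjnnnnj.

nnjnnnnjnnjnnnnjnnnnj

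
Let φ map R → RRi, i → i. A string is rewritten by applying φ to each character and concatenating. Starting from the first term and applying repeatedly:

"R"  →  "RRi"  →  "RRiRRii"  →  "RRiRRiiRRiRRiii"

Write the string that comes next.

Applying the rule to each of the 15 symbols of RRiRRiiRRiRRiii gives the pieces RRi RRi i RRi RRi i i RRi RRi i RRi RRi i i i, which concatenate to the answer.

RRiRRiiRRiRRiiiRRiRRiiRRiRRiiii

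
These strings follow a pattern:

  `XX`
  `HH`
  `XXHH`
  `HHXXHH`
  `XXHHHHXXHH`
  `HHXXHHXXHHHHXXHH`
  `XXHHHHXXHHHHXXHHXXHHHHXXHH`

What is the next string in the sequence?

Each term (from the third on) is the two preceding terms concatenated in order: term 3 = XX·HH = XXHH.
Continuing: HHXXHHXXHHHHXXHH · XXHHHHXXHHHHXXHHXXHHHHXXHH gives term 8.

HHXXHHXXHHHHXXHHXXHHHHXXHHHHXXHHXXHHHHXXHH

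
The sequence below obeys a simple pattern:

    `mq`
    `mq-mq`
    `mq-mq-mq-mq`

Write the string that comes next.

s(k+1) = s(k)·-·s(k) — each term doubles the last with '-' between the halves.
Doubling mq-mq-mq-mq with '-' between the halves:

mq-mq-mq-mq-mq-mq-mq-mq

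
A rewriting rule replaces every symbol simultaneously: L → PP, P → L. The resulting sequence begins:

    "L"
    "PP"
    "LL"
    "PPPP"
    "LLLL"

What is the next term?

PPPPPPPP

Apply φ to LLLL symbol by symbol: L→PP, L→PP, L→PP, L→PP; joined: PP PP PP PP.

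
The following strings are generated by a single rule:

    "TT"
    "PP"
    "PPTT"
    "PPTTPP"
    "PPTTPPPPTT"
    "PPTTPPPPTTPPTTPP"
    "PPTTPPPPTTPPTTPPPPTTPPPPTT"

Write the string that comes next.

PPTTPPPPTTPPTTPPPPTTPPPPTTPPTTPPPPTTPPTTPP

This is a Fibonacci-style word recurrence s(k) = s(k−1)·s(k−2): e.g. PP·TT = PPTT.
The next term joins PPTTPPPPTTPPTTPPPPTTPPPPTT and PPTTPPPPTTPPTTPP.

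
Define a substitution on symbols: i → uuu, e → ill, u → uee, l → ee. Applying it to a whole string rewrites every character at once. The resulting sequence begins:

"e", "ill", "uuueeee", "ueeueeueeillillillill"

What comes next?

Replace each of the 21 characters of ueeueeueeillillillill in place — uee ill ill uee ill ill uee ill ill uuu ee ee uuu ee ee uuu ee ee uuu ee ee — and concatenate.

ueeillillueeillillueeillilluuueeeeuuueeeeuuueeeeuuueeee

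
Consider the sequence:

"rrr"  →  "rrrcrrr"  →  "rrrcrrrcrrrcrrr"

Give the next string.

Every step duplicates the string with 'c' between the halves.
One more doubling of rrrcrrrcrrrcrrr gives the answer.

rrrcrrrcrrrcrrrcrrrcrrrcrrrcrrr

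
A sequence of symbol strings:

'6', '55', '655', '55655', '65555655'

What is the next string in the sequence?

From term 3 onward, concatenate the second-to-last term with the last: 6·55 = 655, 55·655 = 55655, …
Continuing: 55655 · 65555655 gives term 6.

5565565555655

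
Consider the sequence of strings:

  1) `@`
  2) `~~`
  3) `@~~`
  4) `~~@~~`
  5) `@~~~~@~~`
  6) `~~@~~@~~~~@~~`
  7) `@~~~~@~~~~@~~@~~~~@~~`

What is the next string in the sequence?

Each term (from the third on) is the two preceding terms concatenated in order: term 3 = @·~~ = @~~.
So term 8 is ~~@~~@~~~~@~~·@~~~~@~~~~@~~@~~~~@~~.

~~@~~@~~~~@~~@~~~~@~~~~@~~@~~~~@~~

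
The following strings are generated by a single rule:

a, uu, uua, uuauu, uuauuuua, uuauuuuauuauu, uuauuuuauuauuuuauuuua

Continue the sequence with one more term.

Each term (from the third on) is the previous term followed by the one before it: term 3 = uu·a = uua.
The next term joins uuauuuuauuauuuuauuuua and uuauuuuauuauu.

uuauuuuauuauuuuauuuuauuauuuuauuauu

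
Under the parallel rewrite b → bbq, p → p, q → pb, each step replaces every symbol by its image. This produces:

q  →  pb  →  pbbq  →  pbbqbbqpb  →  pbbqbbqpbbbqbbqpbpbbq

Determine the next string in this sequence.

Rewriting the 21 symbols of pbbqbbqpbbbqbbqpbpbbq one by one yields p bbq bbq pb bbq bbq pb p bbq bbq bbq pb bbq bbq pb p bbq p bbq bbq pb; concatenated:

pbbqbbqpbbbqbbqpbpbbqbbqbbqpbbbqbbqpbpbbqpbbqbbqpb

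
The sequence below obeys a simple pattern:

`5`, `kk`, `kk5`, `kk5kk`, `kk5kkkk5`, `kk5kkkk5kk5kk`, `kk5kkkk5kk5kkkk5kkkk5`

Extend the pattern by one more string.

kk5kkkk5kk5kkkk5kkkk5kk5kkkk5kk5kk

Each term (from the third on) is the previous term followed by the one before it: term 3 = kk·5 = kk5.
Continuing: kk5kkkk5kk5kkkk5kkkk5 · kk5kkkk5kk5kk gives term 8.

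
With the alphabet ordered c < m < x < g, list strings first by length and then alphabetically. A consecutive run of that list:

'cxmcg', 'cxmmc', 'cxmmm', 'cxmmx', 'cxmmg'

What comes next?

The successor of cxmmg increments the rightmost position that isn't already g and resets every position after it to c.

cxmxc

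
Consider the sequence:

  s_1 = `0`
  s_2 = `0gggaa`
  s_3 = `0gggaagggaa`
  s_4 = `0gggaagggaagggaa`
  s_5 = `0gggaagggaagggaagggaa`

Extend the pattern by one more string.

The strings grow by a fixed suffix gggaa each time.
One more step from 0gggaagggaagggaagggaa gives the answer.

0gggaagggaagggaagggaagggaa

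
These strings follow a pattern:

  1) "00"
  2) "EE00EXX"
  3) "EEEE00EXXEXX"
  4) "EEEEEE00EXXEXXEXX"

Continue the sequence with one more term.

Each term wraps the previous one in EE on the left and EXX on the right.
So the next term is EE·EEEEEE00EXXEXXEXX·EXX.

EEEEEEEE00EXXEXXEXXEXX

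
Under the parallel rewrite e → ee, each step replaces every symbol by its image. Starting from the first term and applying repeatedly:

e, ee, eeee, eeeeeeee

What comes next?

Expanding eeeeeeee: e→ee, e→ee, e→ee, e→ee, e→ee, e→ee, e→ee, e→ee. Concatenated: ee ee ee ee ee ee ee ee.

eeeeeeeeeeeeeeee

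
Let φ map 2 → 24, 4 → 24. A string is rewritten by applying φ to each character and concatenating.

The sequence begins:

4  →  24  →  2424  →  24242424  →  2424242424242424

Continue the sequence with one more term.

Replace each of the 16 characters of 2424242424242424 in place — 24 24 24 24 24 24 24 24 24 24 24 24 24 24 24 24 — and concatenate.

24242424242424242424242424242424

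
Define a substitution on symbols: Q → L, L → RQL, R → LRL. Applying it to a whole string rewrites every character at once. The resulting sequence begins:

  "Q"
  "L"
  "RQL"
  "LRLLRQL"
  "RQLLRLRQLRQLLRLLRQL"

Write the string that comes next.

φ(RQLLRLRQLRQLLRLLRQL) expands symbol-by-symbol to LRL L RQL RQL LRL RQL LRL L RQL LRL L RQL RQL LRL RQL RQL LRL L RQL; joining the 19 pieces gives the next term.

LRLLRQLRQLLRLRQLLRLLRQLLRLLRQLRQLLRLRQLRQLLRLLRQL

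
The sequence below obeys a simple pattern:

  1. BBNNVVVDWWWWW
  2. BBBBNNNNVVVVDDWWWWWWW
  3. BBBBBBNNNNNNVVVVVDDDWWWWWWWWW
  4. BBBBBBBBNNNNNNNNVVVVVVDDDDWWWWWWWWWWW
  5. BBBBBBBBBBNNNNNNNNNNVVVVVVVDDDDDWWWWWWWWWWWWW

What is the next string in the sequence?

Reading off run lengths: B runs 2, 4, 6, 8, 10; N runs 2, 4, 6, 8, 10; V runs 3, 4, 5, 6, 7; D runs 1, 2, 3, 4, 5; W runs 5, 7, 9, 11, 13 — each is linear in n (n = 1, 2, …).
For the next term, n = 6, so the run lengths are 12, 12, 8, 6, 15.

BBBBBBBBBBBBNNNNNNNNNNNNVVVVVVVVDDDDDDWWWWWWWWWWWWWWW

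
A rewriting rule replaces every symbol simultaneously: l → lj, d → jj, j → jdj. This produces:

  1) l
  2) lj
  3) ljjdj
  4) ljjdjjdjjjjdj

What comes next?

Rewriting the 13 symbols of ljjdjjdjjjjdj one by one yields lj jdj jdj jj jdj jdj jj jdj jdj jdj jdj jj jdj; concatenated:

ljjdjjdjjjjdjjdjjjjdjjdjjdjjdjjjjdj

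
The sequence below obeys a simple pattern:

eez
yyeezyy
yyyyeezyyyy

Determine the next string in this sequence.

Each term wraps the previous one in yy on the left and yy on the right.
One more step from yyyyeezyyyy gives the answer.

yyyyyyeezyyyyyy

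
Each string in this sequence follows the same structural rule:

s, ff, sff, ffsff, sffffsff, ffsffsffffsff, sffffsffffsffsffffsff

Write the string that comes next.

ffsffsffffsffsffffsffffsffsffffsff

From term 3 onward, concatenate the second-to-last term with the last: s·ff = sff, ff·sff = ffsff, …
So term 8 is ffsffsffffsff·sffffsffffsffsffffsff.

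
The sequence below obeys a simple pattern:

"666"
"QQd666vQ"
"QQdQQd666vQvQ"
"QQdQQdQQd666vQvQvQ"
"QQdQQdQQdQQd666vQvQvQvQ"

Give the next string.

QQdQQdQQdQQdQQd666vQvQvQvQvQ

Each term wraps the previous one in QQd on the left and vQ on the right.
So the next term is QQd·QQdQQdQQdQQd666vQvQvQvQ·vQ.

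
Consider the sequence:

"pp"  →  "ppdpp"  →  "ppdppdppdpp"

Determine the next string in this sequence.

ppdppdppdppdppdppdppdpp

Each string is two copies of the previous one joined by 'd'.
One more doubling of ppdppdppdpp gives the answer.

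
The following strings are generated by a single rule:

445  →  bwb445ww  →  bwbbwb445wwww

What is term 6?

bwbbwbbwbbwbbwb445wwwwwwwwww

s(k+1) = bwb·s(k)·ww, so each term gains bwb as a prefix and ww as a suffix.
From bwbbwb445wwww, 3 further steps: bwbbwb445wwww → bwbbwbbwb445wwwwww → bwbbwbbwbbwb445wwwwwwww → (answer).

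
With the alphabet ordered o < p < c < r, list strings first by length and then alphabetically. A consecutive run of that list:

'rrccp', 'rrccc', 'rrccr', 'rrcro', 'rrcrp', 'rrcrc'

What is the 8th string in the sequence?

rrroo

Advancing 2 positions from rrcrc through rrcrc → rrcrr reaches term 8.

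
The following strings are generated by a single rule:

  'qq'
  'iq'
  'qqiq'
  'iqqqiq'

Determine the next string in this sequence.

Each term (from the third on) is the two preceding terms concatenated in order: term 3 = qq·iq = qqiq.
So term 5 is qqiq·iqqqiq.

qqiqiqqqiq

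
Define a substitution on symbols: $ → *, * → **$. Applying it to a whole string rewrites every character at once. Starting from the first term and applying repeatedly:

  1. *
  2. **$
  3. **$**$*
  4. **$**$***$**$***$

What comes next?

Rewriting the 17 symbols of **$**$***$**$***$ one by one yields **$ **$ * **$ **$ * **$ **$ **$ * **$ **$ * **$ **$ **$ *; concatenated:

**$**$***$**$***$**$**$***$**$***$**$**$*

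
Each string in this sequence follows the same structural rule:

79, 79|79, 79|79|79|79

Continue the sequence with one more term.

79|79|79|79|79|79|79|79

s(k+1) = s(k)·|·s(k) — each term doubles the last with '|' between the halves.
So the next term is two copies of 79|79|79|79 with '|' between the halves.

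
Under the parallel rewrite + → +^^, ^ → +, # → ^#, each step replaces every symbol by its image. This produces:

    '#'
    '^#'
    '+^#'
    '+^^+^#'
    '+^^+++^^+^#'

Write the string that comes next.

+^^+++^^+^^+^^+++^^+^#

Apply φ to +^^+++^^+^# symbol by symbol: +→+^^, ^→+, ^→+, +→+^^, +→+^^, +→+^^, ^→+, ^→+, +→+^^, ^→+, #→^#; joined: +^^ + + +^^ +^^ +^^ + + +^^ + ^#.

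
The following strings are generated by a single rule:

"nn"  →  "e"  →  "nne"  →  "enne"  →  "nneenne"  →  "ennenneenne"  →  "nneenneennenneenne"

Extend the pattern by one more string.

ennenneennenneenneennenneenne

Each term (from the third on) is the two preceding terms concatenated in order: term 3 = nn·e = nne.
Continuing: ennenneenne · nneenneennenneenne gives term 8.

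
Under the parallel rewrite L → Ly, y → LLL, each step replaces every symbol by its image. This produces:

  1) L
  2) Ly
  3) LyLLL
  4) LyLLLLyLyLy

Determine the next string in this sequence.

Expanding LyLLLLyLyLy: L→Ly, y→LLL, L→Ly, L→Ly, L→Ly, L→Ly, y→LLL, L→Ly, y→LLL, L→Ly, y→LLL. Concatenated: Ly LLL Ly Ly Ly Ly LLL Ly LLL Ly LLL.

LyLLLLyLyLyLyLLLLyLLLLyLLL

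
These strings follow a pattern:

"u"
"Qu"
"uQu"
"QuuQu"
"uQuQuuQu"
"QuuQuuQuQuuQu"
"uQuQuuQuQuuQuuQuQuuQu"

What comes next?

QuuQuuQuQuuQuuQuQuuQuQuuQuuQuQuuQu

From term 3 onward, concatenate the second-to-last term with the last: u·Qu = uQu, Qu·uQu = QuuQu, …
So term 8 is QuuQuuQuQuuQu·uQuQuuQuQuuQuuQuQuuQu.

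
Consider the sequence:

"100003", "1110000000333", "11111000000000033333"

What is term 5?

1111111110000000000000000333333333

The n-th term is 2n-1 1's then 3n+1 0's then 2n-1 3's (n = 1, 2, …).
At n = 5 the blocks have lengths 9, 16, 9.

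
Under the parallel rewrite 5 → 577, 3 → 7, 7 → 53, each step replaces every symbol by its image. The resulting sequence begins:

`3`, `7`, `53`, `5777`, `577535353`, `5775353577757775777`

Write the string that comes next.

Rewriting the 19 symbols of 5775353577757775777 one by one yields 577 53 53 577 7 577 7 577 53 53 53 577 53 53 53 577 53 53 53; concatenated:

577535357775777577535353577535353577535353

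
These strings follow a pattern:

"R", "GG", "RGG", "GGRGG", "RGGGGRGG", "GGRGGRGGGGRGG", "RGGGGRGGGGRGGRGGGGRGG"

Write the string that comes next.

GGRGGRGGGGRGGRGGGGRGGGGRGGRGGGGRGG

Each term (from the third on) is the two preceding terms concatenated in order: term 3 = R·GG = RGG.
Continuing: GGRGGRGGGGRGG · RGGGGRGGGGRGGRGGGGRGG gives term 8.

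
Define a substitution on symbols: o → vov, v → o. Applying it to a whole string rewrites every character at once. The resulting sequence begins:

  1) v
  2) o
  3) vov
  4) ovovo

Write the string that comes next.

Rewriting each symbol of ovovo: o→vov, v→o, o→vov, v→o, o→vov, which concatenates to vov o vov o vov.

vovovovovov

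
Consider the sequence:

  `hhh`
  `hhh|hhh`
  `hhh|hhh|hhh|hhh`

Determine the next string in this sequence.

s(k+1) = s(k)·|·s(k) — each term doubles the last with '|' between the halves.
Doubling hhh|hhh|hhh|hhh with '|' between the halves:

hhh|hhh|hhh|hhh|hhh|hhh|hhh|hhh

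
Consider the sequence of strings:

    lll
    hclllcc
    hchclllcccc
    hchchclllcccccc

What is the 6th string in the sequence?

hchchchchclllcccccccccc

Each term wraps the previous one in hc on the left and cc on the right.
From hchchclllcccccc, 2 further steps: hchchclllcccccc → hchchchclllcccccccc → (answer).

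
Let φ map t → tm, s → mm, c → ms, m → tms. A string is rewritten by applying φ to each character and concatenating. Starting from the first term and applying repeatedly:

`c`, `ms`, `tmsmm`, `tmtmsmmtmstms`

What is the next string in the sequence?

Rewriting the 13 symbols of tmtmsmmtmstms one by one yields tm tms tm tms mm tms tms tm tms mm tm tms mm; concatenated:

tmtmstmtmsmmtmstmstmtmsmmtmtmsmm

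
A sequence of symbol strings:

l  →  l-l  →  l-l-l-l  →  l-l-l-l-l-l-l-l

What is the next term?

s(k+1) = s(k)·-·s(k) — each term doubles the last with '-' between the halves.
Doubling l-l-l-l-l-l-l-l with '-' between the halves:

l-l-l-l-l-l-l-l-l-l-l-l-l-l-l-l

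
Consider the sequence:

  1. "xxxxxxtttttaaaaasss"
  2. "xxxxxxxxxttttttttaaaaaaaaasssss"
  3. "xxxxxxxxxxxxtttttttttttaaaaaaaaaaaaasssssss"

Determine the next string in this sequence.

The n-th term is 3n+3 x's then 3n+2 t's then 4n+1 a's then 2n+1 s's (n = 1, 2, …).
For the next term, n = 4, so the run lengths are 15, 14, 17, 9.

xxxxxxxxxxxxxxxttttttttttttttaaaaaaaaaaaaaaaaasssssssss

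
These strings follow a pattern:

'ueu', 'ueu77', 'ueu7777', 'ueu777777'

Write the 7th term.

The strings grow by a fixed suffix 77 each time.
From ueu777777, 3 further steps: ueu777777 → ueu77777777 → ueu7777777777 → (answer).

ueu777777777777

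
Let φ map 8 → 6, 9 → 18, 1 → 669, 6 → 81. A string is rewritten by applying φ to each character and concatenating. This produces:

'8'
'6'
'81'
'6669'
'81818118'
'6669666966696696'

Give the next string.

81818118818181188181811881811881

φ(6669666966696696) expands symbol-by-symbol to 81 81 81 18 81 81 81 18 81 81 81 18 81 81 18 81; joining the 16 pieces gives the next term.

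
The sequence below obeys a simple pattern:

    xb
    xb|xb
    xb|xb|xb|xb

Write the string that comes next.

s(k+1) = s(k)·|·s(k) — each term doubles the last with '|' between the halves.
Doubling xb|xb|xb|xb with '|' between the halves:

xb|xb|xb|xb|xb|xb|xb|xb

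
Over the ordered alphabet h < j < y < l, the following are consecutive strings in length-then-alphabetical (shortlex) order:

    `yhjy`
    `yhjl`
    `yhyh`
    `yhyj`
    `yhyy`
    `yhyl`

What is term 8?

Continuing the enumeration 2 steps past yhyl: yhyl → yhlh → (answer).

yhlj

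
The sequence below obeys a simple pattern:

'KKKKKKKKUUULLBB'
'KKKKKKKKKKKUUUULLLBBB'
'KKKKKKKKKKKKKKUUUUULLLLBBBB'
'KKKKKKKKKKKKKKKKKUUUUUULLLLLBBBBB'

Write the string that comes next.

The n-th term is 3n+2 K's then n+1 U's then n L's then n B's, where the shown terms are n = 2, 3, 4, 5.
Setting n = 6 gives 20, 7, 6, 6 characters in each block.

KKKKKKKKKKKKKKKKKKKKUUUUUUULLLLLLBBBBBB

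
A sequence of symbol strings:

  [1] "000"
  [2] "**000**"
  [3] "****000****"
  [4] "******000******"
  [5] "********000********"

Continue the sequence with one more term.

Every step adds ** to the front and ** to the end of the previous string.
Applying this once more to ********000********:

**********000**********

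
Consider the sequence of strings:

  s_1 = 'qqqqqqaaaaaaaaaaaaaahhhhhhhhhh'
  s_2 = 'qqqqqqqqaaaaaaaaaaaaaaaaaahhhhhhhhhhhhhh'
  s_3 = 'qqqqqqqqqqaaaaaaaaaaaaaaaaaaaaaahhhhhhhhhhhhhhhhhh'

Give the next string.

qqqqqqqqqqqqaaaaaaaaaaaaaaaaaaaaaaaaaahhhhhhhhhhhhhhhhhhhhhh

The n-th term is 2n q's then 4n+2 a's then 4n-2 h's, where the shown terms are n = 3, 4, 5.
At n = 6 the blocks have lengths 12, 26, 22.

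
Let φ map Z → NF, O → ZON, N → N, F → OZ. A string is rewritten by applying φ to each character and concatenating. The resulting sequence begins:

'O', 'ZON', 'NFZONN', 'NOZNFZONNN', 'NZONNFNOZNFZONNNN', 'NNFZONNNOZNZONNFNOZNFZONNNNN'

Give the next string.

NNOZNFZONNNNZONNFNNFZONNNOZNZONNFNOZNFZONNNNNN

Applying the rule to each of the 28 symbols of NNFZONNNOZNZONNFNOZNFZONNNNN gives the pieces N N OZ NF ZON N N N ZON NF N NF ZON N N OZ N ZON NF N OZ NF ZON N N N N N, which concatenate to the answer.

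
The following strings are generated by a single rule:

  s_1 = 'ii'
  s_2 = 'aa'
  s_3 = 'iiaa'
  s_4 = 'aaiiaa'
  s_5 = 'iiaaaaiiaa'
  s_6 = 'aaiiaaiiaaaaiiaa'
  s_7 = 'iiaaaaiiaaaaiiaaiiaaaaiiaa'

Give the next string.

aaiiaaiiaaaaiiaaiiaaaaiiaaaaiiaaiiaaaaiiaa

This is a Fibonacci-style word recurrence s(k) = s(k−2)·s(k−1): e.g. ii·aa = iiaa.
So term 8 is aaiiaaiiaaaaiiaa·iiaaaaiiaaaaiiaaiiaaaaiiaa.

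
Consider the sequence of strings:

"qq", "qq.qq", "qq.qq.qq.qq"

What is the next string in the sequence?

Each string is two copies of the previous one joined by '.'.
Doubling qq.qq.qq.qq with '.' between the halves:

qq.qq.qq.qq.qq.qq.qq.qq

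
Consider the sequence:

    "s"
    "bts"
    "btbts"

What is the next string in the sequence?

btbtbts

Each term is the previous one with bt prepended.
So the next term is bt·btbts.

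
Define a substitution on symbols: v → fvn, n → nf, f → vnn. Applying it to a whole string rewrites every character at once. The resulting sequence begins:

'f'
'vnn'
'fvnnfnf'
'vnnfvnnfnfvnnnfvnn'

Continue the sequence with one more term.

Rewriting the 18 symbols of vnnfvnnfnfvnnnfvnn one by one yields fvn nf nf vnn fvn nf nf vnn nf vnn fvn nf nf nf vnn fvn nf nf; concatenated:

fvnnfnfvnnfvnnfnfvnnnfvnnfvnnfnfnfvnnfvnnfnf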